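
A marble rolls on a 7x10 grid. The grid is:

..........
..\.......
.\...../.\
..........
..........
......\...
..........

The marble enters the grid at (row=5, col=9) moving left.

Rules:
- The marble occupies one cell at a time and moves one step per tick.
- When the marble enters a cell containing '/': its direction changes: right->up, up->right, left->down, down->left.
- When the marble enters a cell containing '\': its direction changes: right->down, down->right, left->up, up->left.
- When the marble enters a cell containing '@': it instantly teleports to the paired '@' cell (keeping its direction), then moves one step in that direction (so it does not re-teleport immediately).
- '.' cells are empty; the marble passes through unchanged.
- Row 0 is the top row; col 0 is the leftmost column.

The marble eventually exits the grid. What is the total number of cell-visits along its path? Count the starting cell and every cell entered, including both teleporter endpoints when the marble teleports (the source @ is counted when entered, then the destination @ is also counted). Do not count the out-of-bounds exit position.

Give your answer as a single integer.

Answer: 9

Derivation:
Step 1: enter (5,9), '.' pass, move left to (5,8)
Step 2: enter (5,8), '.' pass, move left to (5,7)
Step 3: enter (5,7), '.' pass, move left to (5,6)
Step 4: enter (5,6), '\' deflects left->up, move up to (4,6)
Step 5: enter (4,6), '.' pass, move up to (3,6)
Step 6: enter (3,6), '.' pass, move up to (2,6)
Step 7: enter (2,6), '.' pass, move up to (1,6)
Step 8: enter (1,6), '.' pass, move up to (0,6)
Step 9: enter (0,6), '.' pass, move up to (-1,6)
Step 10: at (-1,6) — EXIT via top edge, pos 6
Path length (cell visits): 9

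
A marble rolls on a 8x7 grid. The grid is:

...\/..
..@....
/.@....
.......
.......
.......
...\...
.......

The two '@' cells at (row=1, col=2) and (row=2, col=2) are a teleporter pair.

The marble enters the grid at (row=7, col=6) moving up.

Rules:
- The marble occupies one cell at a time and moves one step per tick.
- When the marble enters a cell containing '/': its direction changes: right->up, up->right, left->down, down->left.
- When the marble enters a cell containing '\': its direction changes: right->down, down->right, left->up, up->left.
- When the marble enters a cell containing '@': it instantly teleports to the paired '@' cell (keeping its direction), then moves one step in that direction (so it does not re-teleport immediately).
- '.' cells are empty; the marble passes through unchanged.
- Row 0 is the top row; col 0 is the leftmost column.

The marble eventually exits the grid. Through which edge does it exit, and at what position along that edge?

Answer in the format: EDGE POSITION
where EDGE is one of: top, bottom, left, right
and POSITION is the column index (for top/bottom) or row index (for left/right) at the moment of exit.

Step 1: enter (7,6), '.' pass, move up to (6,6)
Step 2: enter (6,6), '.' pass, move up to (5,6)
Step 3: enter (5,6), '.' pass, move up to (4,6)
Step 4: enter (4,6), '.' pass, move up to (3,6)
Step 5: enter (3,6), '.' pass, move up to (2,6)
Step 6: enter (2,6), '.' pass, move up to (1,6)
Step 7: enter (1,6), '.' pass, move up to (0,6)
Step 8: enter (0,6), '.' pass, move up to (-1,6)
Step 9: at (-1,6) — EXIT via top edge, pos 6

Answer: top 6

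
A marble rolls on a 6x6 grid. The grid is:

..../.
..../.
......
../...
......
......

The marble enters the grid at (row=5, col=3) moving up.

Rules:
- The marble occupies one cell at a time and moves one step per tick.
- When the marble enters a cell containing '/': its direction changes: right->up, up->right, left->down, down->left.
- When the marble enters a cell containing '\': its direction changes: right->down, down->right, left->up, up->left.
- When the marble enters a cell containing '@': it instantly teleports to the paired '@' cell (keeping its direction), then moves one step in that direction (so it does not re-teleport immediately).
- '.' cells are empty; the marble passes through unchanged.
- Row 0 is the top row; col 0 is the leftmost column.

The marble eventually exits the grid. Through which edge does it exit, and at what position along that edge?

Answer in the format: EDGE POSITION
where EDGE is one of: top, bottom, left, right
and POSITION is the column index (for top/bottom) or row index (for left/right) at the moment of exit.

Step 1: enter (5,3), '.' pass, move up to (4,3)
Step 2: enter (4,3), '.' pass, move up to (3,3)
Step 3: enter (3,3), '.' pass, move up to (2,3)
Step 4: enter (2,3), '.' pass, move up to (1,3)
Step 5: enter (1,3), '.' pass, move up to (0,3)
Step 6: enter (0,3), '.' pass, move up to (-1,3)
Step 7: at (-1,3) — EXIT via top edge, pos 3

Answer: top 3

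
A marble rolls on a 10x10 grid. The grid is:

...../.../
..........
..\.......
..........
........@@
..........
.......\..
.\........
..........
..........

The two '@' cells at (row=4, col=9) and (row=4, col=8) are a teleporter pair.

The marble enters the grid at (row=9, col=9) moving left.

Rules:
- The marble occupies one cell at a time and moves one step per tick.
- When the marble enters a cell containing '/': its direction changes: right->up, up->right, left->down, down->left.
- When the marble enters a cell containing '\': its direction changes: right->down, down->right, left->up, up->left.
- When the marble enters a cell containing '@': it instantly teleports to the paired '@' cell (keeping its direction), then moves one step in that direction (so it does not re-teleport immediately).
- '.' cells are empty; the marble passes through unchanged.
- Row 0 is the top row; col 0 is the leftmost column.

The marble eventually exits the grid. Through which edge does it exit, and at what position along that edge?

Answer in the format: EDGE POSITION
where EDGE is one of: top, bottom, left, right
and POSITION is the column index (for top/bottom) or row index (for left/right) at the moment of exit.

Step 1: enter (9,9), '.' pass, move left to (9,8)
Step 2: enter (9,8), '.' pass, move left to (9,7)
Step 3: enter (9,7), '.' pass, move left to (9,6)
Step 4: enter (9,6), '.' pass, move left to (9,5)
Step 5: enter (9,5), '.' pass, move left to (9,4)
Step 6: enter (9,4), '.' pass, move left to (9,3)
Step 7: enter (9,3), '.' pass, move left to (9,2)
Step 8: enter (9,2), '.' pass, move left to (9,1)
Step 9: enter (9,1), '.' pass, move left to (9,0)
Step 10: enter (9,0), '.' pass, move left to (9,-1)
Step 11: at (9,-1) — EXIT via left edge, pos 9

Answer: left 9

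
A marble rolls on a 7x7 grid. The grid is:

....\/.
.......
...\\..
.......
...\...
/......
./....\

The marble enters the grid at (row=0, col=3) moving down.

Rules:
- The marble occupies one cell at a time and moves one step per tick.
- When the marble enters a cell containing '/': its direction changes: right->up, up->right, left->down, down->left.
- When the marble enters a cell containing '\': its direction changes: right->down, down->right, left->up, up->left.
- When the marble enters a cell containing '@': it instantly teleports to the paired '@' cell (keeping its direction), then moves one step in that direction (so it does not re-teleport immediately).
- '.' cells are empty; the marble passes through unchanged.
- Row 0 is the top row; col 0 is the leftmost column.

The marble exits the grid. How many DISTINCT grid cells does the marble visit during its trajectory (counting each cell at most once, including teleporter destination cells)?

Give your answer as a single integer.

Step 1: enter (0,3), '.' pass, move down to (1,3)
Step 2: enter (1,3), '.' pass, move down to (2,3)
Step 3: enter (2,3), '\' deflects down->right, move right to (2,4)
Step 4: enter (2,4), '\' deflects right->down, move down to (3,4)
Step 5: enter (3,4), '.' pass, move down to (4,4)
Step 6: enter (4,4), '.' pass, move down to (5,4)
Step 7: enter (5,4), '.' pass, move down to (6,4)
Step 8: enter (6,4), '.' pass, move down to (7,4)
Step 9: at (7,4) — EXIT via bottom edge, pos 4
Distinct cells visited: 8 (path length 8)

Answer: 8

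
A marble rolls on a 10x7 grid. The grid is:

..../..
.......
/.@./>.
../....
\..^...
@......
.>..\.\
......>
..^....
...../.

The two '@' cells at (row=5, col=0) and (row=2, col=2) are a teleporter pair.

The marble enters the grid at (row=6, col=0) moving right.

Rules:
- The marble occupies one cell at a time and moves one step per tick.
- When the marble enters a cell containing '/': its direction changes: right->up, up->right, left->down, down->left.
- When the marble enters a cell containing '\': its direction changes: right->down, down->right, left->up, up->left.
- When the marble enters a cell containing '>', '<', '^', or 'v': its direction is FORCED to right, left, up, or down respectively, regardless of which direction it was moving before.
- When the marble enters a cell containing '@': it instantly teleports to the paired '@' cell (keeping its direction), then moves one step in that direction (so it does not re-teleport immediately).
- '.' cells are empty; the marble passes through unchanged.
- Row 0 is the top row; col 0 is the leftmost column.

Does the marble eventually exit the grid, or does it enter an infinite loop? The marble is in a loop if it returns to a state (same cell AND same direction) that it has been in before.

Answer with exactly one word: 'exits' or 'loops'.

Step 1: enter (6,0), '.' pass, move right to (6,1)
Step 2: enter (6,1), '>' forces right->right, move right to (6,2)
Step 3: enter (6,2), '.' pass, move right to (6,3)
Step 4: enter (6,3), '.' pass, move right to (6,4)
Step 5: enter (6,4), '\' deflects right->down, move down to (7,4)
Step 6: enter (7,4), '.' pass, move down to (8,4)
Step 7: enter (8,4), '.' pass, move down to (9,4)
Step 8: enter (9,4), '.' pass, move down to (10,4)
Step 9: at (10,4) — EXIT via bottom edge, pos 4

Answer: exits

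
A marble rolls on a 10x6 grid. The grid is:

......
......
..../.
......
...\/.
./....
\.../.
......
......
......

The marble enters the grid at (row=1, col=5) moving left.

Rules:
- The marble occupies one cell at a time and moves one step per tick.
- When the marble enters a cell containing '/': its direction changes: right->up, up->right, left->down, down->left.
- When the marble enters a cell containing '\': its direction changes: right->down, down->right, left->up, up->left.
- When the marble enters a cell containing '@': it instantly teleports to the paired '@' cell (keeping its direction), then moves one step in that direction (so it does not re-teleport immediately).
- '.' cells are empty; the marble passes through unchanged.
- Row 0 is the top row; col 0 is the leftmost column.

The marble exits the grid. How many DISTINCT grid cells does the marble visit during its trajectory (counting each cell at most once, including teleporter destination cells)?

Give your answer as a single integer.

Answer: 6

Derivation:
Step 1: enter (1,5), '.' pass, move left to (1,4)
Step 2: enter (1,4), '.' pass, move left to (1,3)
Step 3: enter (1,3), '.' pass, move left to (1,2)
Step 4: enter (1,2), '.' pass, move left to (1,1)
Step 5: enter (1,1), '.' pass, move left to (1,0)
Step 6: enter (1,0), '.' pass, move left to (1,-1)
Step 7: at (1,-1) — EXIT via left edge, pos 1
Distinct cells visited: 6 (path length 6)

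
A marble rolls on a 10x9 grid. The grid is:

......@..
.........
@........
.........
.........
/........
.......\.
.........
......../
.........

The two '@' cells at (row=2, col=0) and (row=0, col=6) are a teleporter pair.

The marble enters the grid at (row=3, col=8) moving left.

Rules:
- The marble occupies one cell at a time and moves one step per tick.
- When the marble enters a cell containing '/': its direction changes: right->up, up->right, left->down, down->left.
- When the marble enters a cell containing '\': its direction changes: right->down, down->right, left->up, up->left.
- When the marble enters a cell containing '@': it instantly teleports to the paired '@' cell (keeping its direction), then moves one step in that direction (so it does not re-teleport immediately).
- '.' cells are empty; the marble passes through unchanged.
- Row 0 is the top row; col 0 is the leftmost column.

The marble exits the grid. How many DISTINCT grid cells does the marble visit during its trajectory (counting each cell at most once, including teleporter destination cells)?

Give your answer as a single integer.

Answer: 9

Derivation:
Step 1: enter (3,8), '.' pass, move left to (3,7)
Step 2: enter (3,7), '.' pass, move left to (3,6)
Step 3: enter (3,6), '.' pass, move left to (3,5)
Step 4: enter (3,5), '.' pass, move left to (3,4)
Step 5: enter (3,4), '.' pass, move left to (3,3)
Step 6: enter (3,3), '.' pass, move left to (3,2)
Step 7: enter (3,2), '.' pass, move left to (3,1)
Step 8: enter (3,1), '.' pass, move left to (3,0)
Step 9: enter (3,0), '.' pass, move left to (3,-1)
Step 10: at (3,-1) — EXIT via left edge, pos 3
Distinct cells visited: 9 (path length 9)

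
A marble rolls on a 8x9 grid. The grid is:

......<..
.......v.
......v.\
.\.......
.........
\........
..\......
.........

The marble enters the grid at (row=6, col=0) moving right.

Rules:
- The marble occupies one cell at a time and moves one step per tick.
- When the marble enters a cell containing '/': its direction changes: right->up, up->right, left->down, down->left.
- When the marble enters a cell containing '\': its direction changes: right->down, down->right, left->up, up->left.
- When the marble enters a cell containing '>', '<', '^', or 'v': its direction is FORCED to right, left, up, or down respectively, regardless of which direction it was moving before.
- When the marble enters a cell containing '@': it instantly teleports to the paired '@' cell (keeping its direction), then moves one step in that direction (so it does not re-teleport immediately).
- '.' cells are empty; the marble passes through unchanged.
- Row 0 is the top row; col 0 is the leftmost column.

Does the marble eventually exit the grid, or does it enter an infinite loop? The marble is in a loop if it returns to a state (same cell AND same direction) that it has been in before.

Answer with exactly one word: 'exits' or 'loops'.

Answer: exits

Derivation:
Step 1: enter (6,0), '.' pass, move right to (6,1)
Step 2: enter (6,1), '.' pass, move right to (6,2)
Step 3: enter (6,2), '\' deflects right->down, move down to (7,2)
Step 4: enter (7,2), '.' pass, move down to (8,2)
Step 5: at (8,2) — EXIT via bottom edge, pos 2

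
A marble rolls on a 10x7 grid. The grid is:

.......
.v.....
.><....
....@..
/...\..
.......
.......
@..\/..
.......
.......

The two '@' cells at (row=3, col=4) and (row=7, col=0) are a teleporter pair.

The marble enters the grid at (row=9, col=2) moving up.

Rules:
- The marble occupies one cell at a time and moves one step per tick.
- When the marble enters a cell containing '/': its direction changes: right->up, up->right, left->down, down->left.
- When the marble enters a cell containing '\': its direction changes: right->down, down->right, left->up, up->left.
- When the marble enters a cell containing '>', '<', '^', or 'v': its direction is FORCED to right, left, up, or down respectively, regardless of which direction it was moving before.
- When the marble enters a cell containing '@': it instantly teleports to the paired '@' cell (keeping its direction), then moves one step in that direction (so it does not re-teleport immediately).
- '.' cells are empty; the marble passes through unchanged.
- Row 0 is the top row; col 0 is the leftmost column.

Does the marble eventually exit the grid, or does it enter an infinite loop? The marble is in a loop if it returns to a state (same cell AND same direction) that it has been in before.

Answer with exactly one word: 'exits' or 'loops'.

Answer: loops

Derivation:
Step 1: enter (9,2), '.' pass, move up to (8,2)
Step 2: enter (8,2), '.' pass, move up to (7,2)
Step 3: enter (7,2), '.' pass, move up to (6,2)
Step 4: enter (6,2), '.' pass, move up to (5,2)
Step 5: enter (5,2), '.' pass, move up to (4,2)
Step 6: enter (4,2), '.' pass, move up to (3,2)
Step 7: enter (3,2), '.' pass, move up to (2,2)
Step 8: enter (2,2), '<' forces up->left, move left to (2,1)
Step 9: enter (2,1), '>' forces left->right, move right to (2,2)
Step 10: enter (2,2), '<' forces right->left, move left to (2,1)
Step 11: at (2,1) dir=left — LOOP DETECTED (seen before)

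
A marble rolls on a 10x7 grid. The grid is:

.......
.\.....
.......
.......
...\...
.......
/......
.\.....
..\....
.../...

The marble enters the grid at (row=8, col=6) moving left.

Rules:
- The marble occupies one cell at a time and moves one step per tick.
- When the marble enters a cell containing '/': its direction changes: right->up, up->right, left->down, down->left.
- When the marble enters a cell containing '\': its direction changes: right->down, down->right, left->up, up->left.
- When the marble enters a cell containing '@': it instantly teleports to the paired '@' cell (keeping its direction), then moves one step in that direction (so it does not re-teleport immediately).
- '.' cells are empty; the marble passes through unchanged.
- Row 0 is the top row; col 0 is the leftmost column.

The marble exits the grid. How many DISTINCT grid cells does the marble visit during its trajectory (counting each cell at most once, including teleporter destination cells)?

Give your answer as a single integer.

Answer: 13

Derivation:
Step 1: enter (8,6), '.' pass, move left to (8,5)
Step 2: enter (8,5), '.' pass, move left to (8,4)
Step 3: enter (8,4), '.' pass, move left to (8,3)
Step 4: enter (8,3), '.' pass, move left to (8,2)
Step 5: enter (8,2), '\' deflects left->up, move up to (7,2)
Step 6: enter (7,2), '.' pass, move up to (6,2)
Step 7: enter (6,2), '.' pass, move up to (5,2)
Step 8: enter (5,2), '.' pass, move up to (4,2)
Step 9: enter (4,2), '.' pass, move up to (3,2)
Step 10: enter (3,2), '.' pass, move up to (2,2)
Step 11: enter (2,2), '.' pass, move up to (1,2)
Step 12: enter (1,2), '.' pass, move up to (0,2)
Step 13: enter (0,2), '.' pass, move up to (-1,2)
Step 14: at (-1,2) — EXIT via top edge, pos 2
Distinct cells visited: 13 (path length 13)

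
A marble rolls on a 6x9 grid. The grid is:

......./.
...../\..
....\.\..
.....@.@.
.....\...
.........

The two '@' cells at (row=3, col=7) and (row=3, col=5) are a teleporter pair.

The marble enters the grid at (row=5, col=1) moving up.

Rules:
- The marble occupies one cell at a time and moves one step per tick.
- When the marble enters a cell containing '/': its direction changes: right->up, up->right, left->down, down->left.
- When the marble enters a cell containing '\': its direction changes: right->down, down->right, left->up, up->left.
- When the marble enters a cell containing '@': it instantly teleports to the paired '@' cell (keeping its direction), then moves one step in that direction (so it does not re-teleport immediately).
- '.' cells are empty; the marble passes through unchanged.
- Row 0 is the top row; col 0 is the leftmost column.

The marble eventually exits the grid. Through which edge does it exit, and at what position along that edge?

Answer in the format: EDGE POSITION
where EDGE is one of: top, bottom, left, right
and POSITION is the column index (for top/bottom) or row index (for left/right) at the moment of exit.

Answer: top 1

Derivation:
Step 1: enter (5,1), '.' pass, move up to (4,1)
Step 2: enter (4,1), '.' pass, move up to (3,1)
Step 3: enter (3,1), '.' pass, move up to (2,1)
Step 4: enter (2,1), '.' pass, move up to (1,1)
Step 5: enter (1,1), '.' pass, move up to (0,1)
Step 6: enter (0,1), '.' pass, move up to (-1,1)
Step 7: at (-1,1) — EXIT via top edge, pos 1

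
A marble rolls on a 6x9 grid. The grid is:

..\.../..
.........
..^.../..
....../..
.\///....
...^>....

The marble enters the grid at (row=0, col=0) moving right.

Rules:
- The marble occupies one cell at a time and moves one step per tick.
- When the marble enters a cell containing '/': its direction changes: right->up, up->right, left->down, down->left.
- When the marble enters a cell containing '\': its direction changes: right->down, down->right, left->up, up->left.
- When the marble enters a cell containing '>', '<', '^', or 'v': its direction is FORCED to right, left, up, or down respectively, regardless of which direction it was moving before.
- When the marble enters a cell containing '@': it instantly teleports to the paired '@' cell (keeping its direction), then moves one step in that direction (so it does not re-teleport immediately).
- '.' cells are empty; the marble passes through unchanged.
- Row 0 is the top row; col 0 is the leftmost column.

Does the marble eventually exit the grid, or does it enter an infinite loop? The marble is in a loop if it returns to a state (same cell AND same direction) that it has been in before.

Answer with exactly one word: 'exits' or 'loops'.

Answer: exits

Derivation:
Step 1: enter (0,0), '.' pass, move right to (0,1)
Step 2: enter (0,1), '.' pass, move right to (0,2)
Step 3: enter (0,2), '\' deflects right->down, move down to (1,2)
Step 4: enter (1,2), '.' pass, move down to (2,2)
Step 5: enter (2,2), '^' forces down->up, move up to (1,2)
Step 6: enter (1,2), '.' pass, move up to (0,2)
Step 7: enter (0,2), '\' deflects up->left, move left to (0,1)
Step 8: enter (0,1), '.' pass, move left to (0,0)
Step 9: enter (0,0), '.' pass, move left to (0,-1)
Step 10: at (0,-1) — EXIT via left edge, pos 0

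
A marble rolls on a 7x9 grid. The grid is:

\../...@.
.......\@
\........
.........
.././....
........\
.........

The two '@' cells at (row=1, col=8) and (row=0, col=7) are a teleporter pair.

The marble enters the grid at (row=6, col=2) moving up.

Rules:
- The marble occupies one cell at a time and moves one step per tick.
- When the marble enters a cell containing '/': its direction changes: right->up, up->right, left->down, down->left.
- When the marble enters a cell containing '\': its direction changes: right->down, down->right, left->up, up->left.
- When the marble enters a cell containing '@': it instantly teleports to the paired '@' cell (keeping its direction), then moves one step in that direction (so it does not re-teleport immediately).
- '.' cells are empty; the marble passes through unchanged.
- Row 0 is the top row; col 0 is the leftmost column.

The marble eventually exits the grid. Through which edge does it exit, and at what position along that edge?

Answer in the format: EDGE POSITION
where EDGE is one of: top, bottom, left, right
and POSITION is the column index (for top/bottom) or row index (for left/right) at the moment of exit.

Step 1: enter (6,2), '.' pass, move up to (5,2)
Step 2: enter (5,2), '.' pass, move up to (4,2)
Step 3: enter (4,2), '/' deflects up->right, move right to (4,3)
Step 4: enter (4,3), '.' pass, move right to (4,4)
Step 5: enter (4,4), '/' deflects right->up, move up to (3,4)
Step 6: enter (3,4), '.' pass, move up to (2,4)
Step 7: enter (2,4), '.' pass, move up to (1,4)
Step 8: enter (1,4), '.' pass, move up to (0,4)
Step 9: enter (0,4), '.' pass, move up to (-1,4)
Step 10: at (-1,4) — EXIT via top edge, pos 4

Answer: top 4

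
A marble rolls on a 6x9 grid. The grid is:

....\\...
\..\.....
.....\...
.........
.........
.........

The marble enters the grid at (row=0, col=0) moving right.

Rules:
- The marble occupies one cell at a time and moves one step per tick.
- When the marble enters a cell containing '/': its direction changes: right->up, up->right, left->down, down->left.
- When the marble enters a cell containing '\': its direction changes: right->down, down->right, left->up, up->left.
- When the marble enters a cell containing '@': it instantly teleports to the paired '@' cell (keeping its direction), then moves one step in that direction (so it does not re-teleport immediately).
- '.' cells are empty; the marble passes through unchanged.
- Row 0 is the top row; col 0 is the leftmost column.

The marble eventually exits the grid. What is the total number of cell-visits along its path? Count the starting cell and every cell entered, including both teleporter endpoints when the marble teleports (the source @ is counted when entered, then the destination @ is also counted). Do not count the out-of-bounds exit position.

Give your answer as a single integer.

Answer: 10

Derivation:
Step 1: enter (0,0), '.' pass, move right to (0,1)
Step 2: enter (0,1), '.' pass, move right to (0,2)
Step 3: enter (0,2), '.' pass, move right to (0,3)
Step 4: enter (0,3), '.' pass, move right to (0,4)
Step 5: enter (0,4), '\' deflects right->down, move down to (1,4)
Step 6: enter (1,4), '.' pass, move down to (2,4)
Step 7: enter (2,4), '.' pass, move down to (3,4)
Step 8: enter (3,4), '.' pass, move down to (4,4)
Step 9: enter (4,4), '.' pass, move down to (5,4)
Step 10: enter (5,4), '.' pass, move down to (6,4)
Step 11: at (6,4) — EXIT via bottom edge, pos 4
Path length (cell visits): 10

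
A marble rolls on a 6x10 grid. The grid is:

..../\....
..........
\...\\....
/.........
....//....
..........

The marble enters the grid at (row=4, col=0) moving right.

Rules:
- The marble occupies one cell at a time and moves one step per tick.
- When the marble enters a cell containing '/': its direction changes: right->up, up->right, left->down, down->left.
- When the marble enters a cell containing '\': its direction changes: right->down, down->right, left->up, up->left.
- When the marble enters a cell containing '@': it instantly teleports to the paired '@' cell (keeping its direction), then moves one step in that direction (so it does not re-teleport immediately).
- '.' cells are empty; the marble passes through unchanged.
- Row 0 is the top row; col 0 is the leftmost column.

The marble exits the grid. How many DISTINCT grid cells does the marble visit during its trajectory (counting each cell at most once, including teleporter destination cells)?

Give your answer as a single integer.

Answer: 13

Derivation:
Step 1: enter (4,0), '.' pass, move right to (4,1)
Step 2: enter (4,1), '.' pass, move right to (4,2)
Step 3: enter (4,2), '.' pass, move right to (4,3)
Step 4: enter (4,3), '.' pass, move right to (4,4)
Step 5: enter (4,4), '/' deflects right->up, move up to (3,4)
Step 6: enter (3,4), '.' pass, move up to (2,4)
Step 7: enter (2,4), '\' deflects up->left, move left to (2,3)
Step 8: enter (2,3), '.' pass, move left to (2,2)
Step 9: enter (2,2), '.' pass, move left to (2,1)
Step 10: enter (2,1), '.' pass, move left to (2,0)
Step 11: enter (2,0), '\' deflects left->up, move up to (1,0)
Step 12: enter (1,0), '.' pass, move up to (0,0)
Step 13: enter (0,0), '.' pass, move up to (-1,0)
Step 14: at (-1,0) — EXIT via top edge, pos 0
Distinct cells visited: 13 (path length 13)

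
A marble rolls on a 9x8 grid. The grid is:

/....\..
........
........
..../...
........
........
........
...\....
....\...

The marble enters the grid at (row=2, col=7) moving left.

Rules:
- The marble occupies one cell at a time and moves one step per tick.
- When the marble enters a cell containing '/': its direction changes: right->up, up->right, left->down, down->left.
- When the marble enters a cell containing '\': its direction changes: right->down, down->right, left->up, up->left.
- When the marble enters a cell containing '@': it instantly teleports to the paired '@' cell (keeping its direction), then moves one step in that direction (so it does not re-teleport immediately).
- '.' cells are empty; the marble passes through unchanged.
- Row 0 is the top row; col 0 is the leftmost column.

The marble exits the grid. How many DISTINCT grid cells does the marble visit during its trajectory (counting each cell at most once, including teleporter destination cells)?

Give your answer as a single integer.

Step 1: enter (2,7), '.' pass, move left to (2,6)
Step 2: enter (2,6), '.' pass, move left to (2,5)
Step 3: enter (2,5), '.' pass, move left to (2,4)
Step 4: enter (2,4), '.' pass, move left to (2,3)
Step 5: enter (2,3), '.' pass, move left to (2,2)
Step 6: enter (2,2), '.' pass, move left to (2,1)
Step 7: enter (2,1), '.' pass, move left to (2,0)
Step 8: enter (2,0), '.' pass, move left to (2,-1)
Step 9: at (2,-1) — EXIT via left edge, pos 2
Distinct cells visited: 8 (path length 8)

Answer: 8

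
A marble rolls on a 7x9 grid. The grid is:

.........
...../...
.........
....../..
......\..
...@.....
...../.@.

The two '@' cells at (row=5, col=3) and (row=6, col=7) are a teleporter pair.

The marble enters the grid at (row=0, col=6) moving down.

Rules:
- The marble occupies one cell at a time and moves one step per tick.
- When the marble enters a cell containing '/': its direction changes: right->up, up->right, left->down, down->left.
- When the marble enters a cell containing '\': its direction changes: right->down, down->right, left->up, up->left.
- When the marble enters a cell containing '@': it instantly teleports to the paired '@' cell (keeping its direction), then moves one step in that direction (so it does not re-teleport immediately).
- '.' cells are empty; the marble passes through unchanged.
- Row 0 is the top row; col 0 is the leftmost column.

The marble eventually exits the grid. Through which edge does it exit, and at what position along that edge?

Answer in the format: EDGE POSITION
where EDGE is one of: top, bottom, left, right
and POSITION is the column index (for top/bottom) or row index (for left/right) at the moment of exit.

Answer: left 3

Derivation:
Step 1: enter (0,6), '.' pass, move down to (1,6)
Step 2: enter (1,6), '.' pass, move down to (2,6)
Step 3: enter (2,6), '.' pass, move down to (3,6)
Step 4: enter (3,6), '/' deflects down->left, move left to (3,5)
Step 5: enter (3,5), '.' pass, move left to (3,4)
Step 6: enter (3,4), '.' pass, move left to (3,3)
Step 7: enter (3,3), '.' pass, move left to (3,2)
Step 8: enter (3,2), '.' pass, move left to (3,1)
Step 9: enter (3,1), '.' pass, move left to (3,0)
Step 10: enter (3,0), '.' pass, move left to (3,-1)
Step 11: at (3,-1) — EXIT via left edge, pos 3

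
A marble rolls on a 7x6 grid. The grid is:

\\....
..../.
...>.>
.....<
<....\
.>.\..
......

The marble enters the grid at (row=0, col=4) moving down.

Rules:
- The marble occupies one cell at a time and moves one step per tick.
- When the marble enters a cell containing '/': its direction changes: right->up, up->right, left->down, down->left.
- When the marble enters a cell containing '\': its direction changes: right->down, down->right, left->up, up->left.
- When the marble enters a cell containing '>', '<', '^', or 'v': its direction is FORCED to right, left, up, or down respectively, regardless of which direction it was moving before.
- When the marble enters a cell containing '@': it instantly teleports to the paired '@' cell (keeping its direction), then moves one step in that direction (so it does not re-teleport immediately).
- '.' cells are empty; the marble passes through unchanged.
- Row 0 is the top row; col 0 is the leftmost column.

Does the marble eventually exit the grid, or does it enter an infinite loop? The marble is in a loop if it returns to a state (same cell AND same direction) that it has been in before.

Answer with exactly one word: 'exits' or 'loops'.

Answer: exits

Derivation:
Step 1: enter (0,4), '.' pass, move down to (1,4)
Step 2: enter (1,4), '/' deflects down->left, move left to (1,3)
Step 3: enter (1,3), '.' pass, move left to (1,2)
Step 4: enter (1,2), '.' pass, move left to (1,1)
Step 5: enter (1,1), '.' pass, move left to (1,0)
Step 6: enter (1,0), '.' pass, move left to (1,-1)
Step 7: at (1,-1) — EXIT via left edge, pos 1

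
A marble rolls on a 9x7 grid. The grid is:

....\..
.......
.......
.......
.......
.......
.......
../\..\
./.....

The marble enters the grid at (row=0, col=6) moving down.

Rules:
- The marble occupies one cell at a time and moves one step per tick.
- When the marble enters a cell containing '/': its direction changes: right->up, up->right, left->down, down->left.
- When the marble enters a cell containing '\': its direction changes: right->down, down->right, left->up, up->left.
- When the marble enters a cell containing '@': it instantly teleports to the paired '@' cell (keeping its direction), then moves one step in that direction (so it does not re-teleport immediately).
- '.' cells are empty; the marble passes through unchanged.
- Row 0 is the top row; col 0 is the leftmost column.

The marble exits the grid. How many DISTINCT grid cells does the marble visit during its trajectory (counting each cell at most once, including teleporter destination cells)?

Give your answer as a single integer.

Step 1: enter (0,6), '.' pass, move down to (1,6)
Step 2: enter (1,6), '.' pass, move down to (2,6)
Step 3: enter (2,6), '.' pass, move down to (3,6)
Step 4: enter (3,6), '.' pass, move down to (4,6)
Step 5: enter (4,6), '.' pass, move down to (5,6)
Step 6: enter (5,6), '.' pass, move down to (6,6)
Step 7: enter (6,6), '.' pass, move down to (7,6)
Step 8: enter (7,6), '\' deflects down->right, move right to (7,7)
Step 9: at (7,7) — EXIT via right edge, pos 7
Distinct cells visited: 8 (path length 8)

Answer: 8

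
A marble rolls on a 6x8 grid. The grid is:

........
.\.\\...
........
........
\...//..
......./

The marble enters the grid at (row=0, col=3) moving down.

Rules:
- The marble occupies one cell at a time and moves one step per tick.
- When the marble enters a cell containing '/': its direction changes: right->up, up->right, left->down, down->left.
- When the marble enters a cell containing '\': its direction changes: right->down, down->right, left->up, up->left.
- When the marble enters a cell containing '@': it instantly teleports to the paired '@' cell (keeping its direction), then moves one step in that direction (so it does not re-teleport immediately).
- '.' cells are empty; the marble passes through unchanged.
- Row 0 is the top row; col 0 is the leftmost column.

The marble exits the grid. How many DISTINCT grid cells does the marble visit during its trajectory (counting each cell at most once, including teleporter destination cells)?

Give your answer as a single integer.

Answer: 14

Derivation:
Step 1: enter (0,3), '.' pass, move down to (1,3)
Step 2: enter (1,3), '\' deflects down->right, move right to (1,4)
Step 3: enter (1,4), '\' deflects right->down, move down to (2,4)
Step 4: enter (2,4), '.' pass, move down to (3,4)
Step 5: enter (3,4), '.' pass, move down to (4,4)
Step 6: enter (4,4), '/' deflects down->left, move left to (4,3)
Step 7: enter (4,3), '.' pass, move left to (4,2)
Step 8: enter (4,2), '.' pass, move left to (4,1)
Step 9: enter (4,1), '.' pass, move left to (4,0)
Step 10: enter (4,0), '\' deflects left->up, move up to (3,0)
Step 11: enter (3,0), '.' pass, move up to (2,0)
Step 12: enter (2,0), '.' pass, move up to (1,0)
Step 13: enter (1,0), '.' pass, move up to (0,0)
Step 14: enter (0,0), '.' pass, move up to (-1,0)
Step 15: at (-1,0) — EXIT via top edge, pos 0
Distinct cells visited: 14 (path length 14)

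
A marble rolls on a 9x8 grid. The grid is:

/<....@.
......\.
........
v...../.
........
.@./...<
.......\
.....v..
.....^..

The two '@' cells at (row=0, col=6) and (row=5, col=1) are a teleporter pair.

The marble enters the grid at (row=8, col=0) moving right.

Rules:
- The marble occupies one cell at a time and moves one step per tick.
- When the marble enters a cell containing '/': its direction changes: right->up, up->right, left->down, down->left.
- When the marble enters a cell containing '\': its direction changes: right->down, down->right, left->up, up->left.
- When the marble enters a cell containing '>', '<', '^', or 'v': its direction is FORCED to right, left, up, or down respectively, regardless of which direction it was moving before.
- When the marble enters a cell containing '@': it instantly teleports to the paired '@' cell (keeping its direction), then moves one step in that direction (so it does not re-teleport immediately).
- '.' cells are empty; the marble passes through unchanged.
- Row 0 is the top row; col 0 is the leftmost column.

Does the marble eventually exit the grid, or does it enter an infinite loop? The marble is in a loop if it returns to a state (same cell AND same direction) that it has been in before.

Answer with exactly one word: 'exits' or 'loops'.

Answer: loops

Derivation:
Step 1: enter (8,0), '.' pass, move right to (8,1)
Step 2: enter (8,1), '.' pass, move right to (8,2)
Step 3: enter (8,2), '.' pass, move right to (8,3)
Step 4: enter (8,3), '.' pass, move right to (8,4)
Step 5: enter (8,4), '.' pass, move right to (8,5)
Step 6: enter (8,5), '^' forces right->up, move up to (7,5)
Step 7: enter (7,5), 'v' forces up->down, move down to (8,5)
Step 8: enter (8,5), '^' forces down->up, move up to (7,5)
Step 9: at (7,5) dir=up — LOOP DETECTED (seen before)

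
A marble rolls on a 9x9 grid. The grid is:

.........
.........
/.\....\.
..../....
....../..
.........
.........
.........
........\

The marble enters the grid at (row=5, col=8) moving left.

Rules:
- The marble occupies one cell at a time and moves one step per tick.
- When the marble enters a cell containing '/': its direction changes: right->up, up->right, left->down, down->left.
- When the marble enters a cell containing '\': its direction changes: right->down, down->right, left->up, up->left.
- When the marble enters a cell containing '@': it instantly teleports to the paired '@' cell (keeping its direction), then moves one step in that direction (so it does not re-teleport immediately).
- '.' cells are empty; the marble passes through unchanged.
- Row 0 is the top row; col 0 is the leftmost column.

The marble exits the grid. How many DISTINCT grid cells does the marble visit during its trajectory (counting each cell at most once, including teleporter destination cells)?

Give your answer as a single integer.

Answer: 9

Derivation:
Step 1: enter (5,8), '.' pass, move left to (5,7)
Step 2: enter (5,7), '.' pass, move left to (5,6)
Step 3: enter (5,6), '.' pass, move left to (5,5)
Step 4: enter (5,5), '.' pass, move left to (5,4)
Step 5: enter (5,4), '.' pass, move left to (5,3)
Step 6: enter (5,3), '.' pass, move left to (5,2)
Step 7: enter (5,2), '.' pass, move left to (5,1)
Step 8: enter (5,1), '.' pass, move left to (5,0)
Step 9: enter (5,0), '.' pass, move left to (5,-1)
Step 10: at (5,-1) — EXIT via left edge, pos 5
Distinct cells visited: 9 (path length 9)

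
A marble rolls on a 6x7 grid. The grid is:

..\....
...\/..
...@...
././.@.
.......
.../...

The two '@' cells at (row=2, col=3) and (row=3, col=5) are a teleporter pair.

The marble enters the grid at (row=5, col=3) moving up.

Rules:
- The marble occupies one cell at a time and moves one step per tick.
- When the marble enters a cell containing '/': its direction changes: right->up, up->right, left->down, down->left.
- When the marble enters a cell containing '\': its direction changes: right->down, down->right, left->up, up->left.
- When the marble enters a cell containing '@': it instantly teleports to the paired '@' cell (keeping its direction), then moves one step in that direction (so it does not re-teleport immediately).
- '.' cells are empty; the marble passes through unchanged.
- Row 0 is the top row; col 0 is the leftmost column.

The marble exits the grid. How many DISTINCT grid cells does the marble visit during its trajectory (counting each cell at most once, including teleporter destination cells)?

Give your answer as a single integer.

Step 1: enter (5,3), '/' deflects up->right, move right to (5,4)
Step 2: enter (5,4), '.' pass, move right to (5,5)
Step 3: enter (5,5), '.' pass, move right to (5,6)
Step 4: enter (5,6), '.' pass, move right to (5,7)
Step 5: at (5,7) — EXIT via right edge, pos 5
Distinct cells visited: 4 (path length 4)

Answer: 4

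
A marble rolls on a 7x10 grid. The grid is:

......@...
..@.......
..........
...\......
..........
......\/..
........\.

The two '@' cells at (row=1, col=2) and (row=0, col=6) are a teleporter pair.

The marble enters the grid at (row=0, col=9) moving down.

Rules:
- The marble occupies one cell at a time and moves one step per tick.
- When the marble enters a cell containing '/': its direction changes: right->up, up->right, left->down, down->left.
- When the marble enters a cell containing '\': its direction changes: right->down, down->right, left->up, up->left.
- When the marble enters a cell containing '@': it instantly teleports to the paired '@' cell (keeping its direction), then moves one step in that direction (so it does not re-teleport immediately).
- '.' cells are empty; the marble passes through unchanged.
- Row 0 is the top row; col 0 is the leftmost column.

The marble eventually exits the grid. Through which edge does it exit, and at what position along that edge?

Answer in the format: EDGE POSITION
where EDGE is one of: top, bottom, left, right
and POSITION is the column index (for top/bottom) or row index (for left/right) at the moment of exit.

Step 1: enter (0,9), '.' pass, move down to (1,9)
Step 2: enter (1,9), '.' pass, move down to (2,9)
Step 3: enter (2,9), '.' pass, move down to (3,9)
Step 4: enter (3,9), '.' pass, move down to (4,9)
Step 5: enter (4,9), '.' pass, move down to (5,9)
Step 6: enter (5,9), '.' pass, move down to (6,9)
Step 7: enter (6,9), '.' pass, move down to (7,9)
Step 8: at (7,9) — EXIT via bottom edge, pos 9

Answer: bottom 9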